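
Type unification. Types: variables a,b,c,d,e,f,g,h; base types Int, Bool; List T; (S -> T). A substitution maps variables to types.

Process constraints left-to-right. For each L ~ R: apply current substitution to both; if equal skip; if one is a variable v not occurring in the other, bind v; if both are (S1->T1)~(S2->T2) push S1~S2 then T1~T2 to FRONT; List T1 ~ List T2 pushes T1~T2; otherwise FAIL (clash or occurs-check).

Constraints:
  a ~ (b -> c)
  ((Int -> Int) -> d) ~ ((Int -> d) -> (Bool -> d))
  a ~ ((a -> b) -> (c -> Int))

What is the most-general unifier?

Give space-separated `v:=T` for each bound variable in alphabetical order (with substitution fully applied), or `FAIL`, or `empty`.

Answer: FAIL

Derivation:
step 1: unify a ~ (b -> c)  [subst: {-} | 2 pending]
  bind a := (b -> c)
step 2: unify ((Int -> Int) -> d) ~ ((Int -> d) -> (Bool -> d))  [subst: {a:=(b -> c)} | 1 pending]
  -> decompose arrow: push (Int -> Int)~(Int -> d), d~(Bool -> d)
step 3: unify (Int -> Int) ~ (Int -> d)  [subst: {a:=(b -> c)} | 2 pending]
  -> decompose arrow: push Int~Int, Int~d
step 4: unify Int ~ Int  [subst: {a:=(b -> c)} | 3 pending]
  -> identical, skip
step 5: unify Int ~ d  [subst: {a:=(b -> c)} | 2 pending]
  bind d := Int
step 6: unify Int ~ (Bool -> Int)  [subst: {a:=(b -> c), d:=Int} | 1 pending]
  clash: Int vs (Bool -> Int)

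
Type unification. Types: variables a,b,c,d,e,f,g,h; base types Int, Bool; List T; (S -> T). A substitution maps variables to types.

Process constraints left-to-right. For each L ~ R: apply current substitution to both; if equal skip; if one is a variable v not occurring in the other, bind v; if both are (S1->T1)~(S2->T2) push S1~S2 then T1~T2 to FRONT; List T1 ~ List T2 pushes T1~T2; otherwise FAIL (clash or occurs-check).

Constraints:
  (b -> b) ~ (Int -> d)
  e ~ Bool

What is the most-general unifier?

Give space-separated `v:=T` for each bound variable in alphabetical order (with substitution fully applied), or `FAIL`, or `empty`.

step 1: unify (b -> b) ~ (Int -> d)  [subst: {-} | 1 pending]
  -> decompose arrow: push b~Int, b~d
step 2: unify b ~ Int  [subst: {-} | 2 pending]
  bind b := Int
step 3: unify Int ~ d  [subst: {b:=Int} | 1 pending]
  bind d := Int
step 4: unify e ~ Bool  [subst: {b:=Int, d:=Int} | 0 pending]
  bind e := Bool

Answer: b:=Int d:=Int e:=Bool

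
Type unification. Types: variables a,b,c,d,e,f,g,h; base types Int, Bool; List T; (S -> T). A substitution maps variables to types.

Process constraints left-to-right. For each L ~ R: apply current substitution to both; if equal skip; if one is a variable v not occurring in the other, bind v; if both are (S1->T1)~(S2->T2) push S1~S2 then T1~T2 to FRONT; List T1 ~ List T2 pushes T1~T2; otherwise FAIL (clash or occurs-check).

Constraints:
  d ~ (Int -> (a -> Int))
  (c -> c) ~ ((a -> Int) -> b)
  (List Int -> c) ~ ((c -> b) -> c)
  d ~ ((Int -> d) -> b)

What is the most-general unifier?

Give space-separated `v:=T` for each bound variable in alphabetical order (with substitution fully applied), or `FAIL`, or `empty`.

Answer: FAIL

Derivation:
step 1: unify d ~ (Int -> (a -> Int))  [subst: {-} | 3 pending]
  bind d := (Int -> (a -> Int))
step 2: unify (c -> c) ~ ((a -> Int) -> b)  [subst: {d:=(Int -> (a -> Int))} | 2 pending]
  -> decompose arrow: push c~(a -> Int), c~b
step 3: unify c ~ (a -> Int)  [subst: {d:=(Int -> (a -> Int))} | 3 pending]
  bind c := (a -> Int)
step 4: unify (a -> Int) ~ b  [subst: {d:=(Int -> (a -> Int)), c:=(a -> Int)} | 2 pending]
  bind b := (a -> Int)
step 5: unify (List Int -> (a -> Int)) ~ (((a -> Int) -> (a -> Int)) -> (a -> Int))  [subst: {d:=(Int -> (a -> Int)), c:=(a -> Int), b:=(a -> Int)} | 1 pending]
  -> decompose arrow: push List Int~((a -> Int) -> (a -> Int)), (a -> Int)~(a -> Int)
step 6: unify List Int ~ ((a -> Int) -> (a -> Int))  [subst: {d:=(Int -> (a -> Int)), c:=(a -> Int), b:=(a -> Int)} | 2 pending]
  clash: List Int vs ((a -> Int) -> (a -> Int))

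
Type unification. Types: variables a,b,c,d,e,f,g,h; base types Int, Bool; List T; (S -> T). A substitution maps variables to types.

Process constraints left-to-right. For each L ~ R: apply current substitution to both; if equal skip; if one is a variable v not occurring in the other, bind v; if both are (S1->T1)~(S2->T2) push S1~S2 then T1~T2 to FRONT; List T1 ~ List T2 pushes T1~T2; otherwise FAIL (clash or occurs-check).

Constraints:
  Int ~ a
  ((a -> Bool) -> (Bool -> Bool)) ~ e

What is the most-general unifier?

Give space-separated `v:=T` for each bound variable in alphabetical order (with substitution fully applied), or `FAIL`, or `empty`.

step 1: unify Int ~ a  [subst: {-} | 1 pending]
  bind a := Int
step 2: unify ((Int -> Bool) -> (Bool -> Bool)) ~ e  [subst: {a:=Int} | 0 pending]
  bind e := ((Int -> Bool) -> (Bool -> Bool))

Answer: a:=Int e:=((Int -> Bool) -> (Bool -> Bool))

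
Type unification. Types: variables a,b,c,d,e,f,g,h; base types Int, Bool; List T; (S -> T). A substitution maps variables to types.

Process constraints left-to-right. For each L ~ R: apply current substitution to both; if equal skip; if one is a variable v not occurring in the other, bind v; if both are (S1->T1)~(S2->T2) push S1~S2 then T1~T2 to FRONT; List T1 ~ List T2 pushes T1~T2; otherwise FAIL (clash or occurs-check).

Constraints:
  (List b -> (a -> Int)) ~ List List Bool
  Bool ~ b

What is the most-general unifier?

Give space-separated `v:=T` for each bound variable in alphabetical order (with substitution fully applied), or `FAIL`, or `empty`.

step 1: unify (List b -> (a -> Int)) ~ List List Bool  [subst: {-} | 1 pending]
  clash: (List b -> (a -> Int)) vs List List Bool

Answer: FAIL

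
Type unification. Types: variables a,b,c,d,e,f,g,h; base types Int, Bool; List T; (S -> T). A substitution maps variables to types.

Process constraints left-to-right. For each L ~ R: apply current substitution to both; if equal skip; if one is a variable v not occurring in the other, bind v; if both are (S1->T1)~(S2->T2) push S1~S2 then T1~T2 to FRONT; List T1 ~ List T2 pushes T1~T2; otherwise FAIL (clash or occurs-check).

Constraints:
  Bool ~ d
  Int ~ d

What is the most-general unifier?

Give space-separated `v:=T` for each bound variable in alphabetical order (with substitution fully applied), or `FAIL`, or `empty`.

step 1: unify Bool ~ d  [subst: {-} | 1 pending]
  bind d := Bool
step 2: unify Int ~ Bool  [subst: {d:=Bool} | 0 pending]
  clash: Int vs Bool

Answer: FAIL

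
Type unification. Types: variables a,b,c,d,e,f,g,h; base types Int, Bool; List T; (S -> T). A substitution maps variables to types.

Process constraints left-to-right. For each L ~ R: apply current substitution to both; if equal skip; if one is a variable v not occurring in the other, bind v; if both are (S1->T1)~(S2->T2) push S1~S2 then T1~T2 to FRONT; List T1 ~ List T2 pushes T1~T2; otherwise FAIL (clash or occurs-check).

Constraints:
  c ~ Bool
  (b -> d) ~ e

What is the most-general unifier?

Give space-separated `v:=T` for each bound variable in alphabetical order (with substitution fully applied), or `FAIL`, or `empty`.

step 1: unify c ~ Bool  [subst: {-} | 1 pending]
  bind c := Bool
step 2: unify (b -> d) ~ e  [subst: {c:=Bool} | 0 pending]
  bind e := (b -> d)

Answer: c:=Bool e:=(b -> d)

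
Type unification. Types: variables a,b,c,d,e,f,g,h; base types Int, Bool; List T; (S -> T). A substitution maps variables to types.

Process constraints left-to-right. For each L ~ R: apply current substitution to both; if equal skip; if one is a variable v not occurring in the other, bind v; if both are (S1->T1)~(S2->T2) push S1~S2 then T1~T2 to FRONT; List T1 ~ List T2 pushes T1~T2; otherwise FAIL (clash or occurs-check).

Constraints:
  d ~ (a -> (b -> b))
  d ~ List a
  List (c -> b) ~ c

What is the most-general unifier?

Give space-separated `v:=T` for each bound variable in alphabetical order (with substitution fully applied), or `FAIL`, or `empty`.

Answer: FAIL

Derivation:
step 1: unify d ~ (a -> (b -> b))  [subst: {-} | 2 pending]
  bind d := (a -> (b -> b))
step 2: unify (a -> (b -> b)) ~ List a  [subst: {d:=(a -> (b -> b))} | 1 pending]
  clash: (a -> (b -> b)) vs List a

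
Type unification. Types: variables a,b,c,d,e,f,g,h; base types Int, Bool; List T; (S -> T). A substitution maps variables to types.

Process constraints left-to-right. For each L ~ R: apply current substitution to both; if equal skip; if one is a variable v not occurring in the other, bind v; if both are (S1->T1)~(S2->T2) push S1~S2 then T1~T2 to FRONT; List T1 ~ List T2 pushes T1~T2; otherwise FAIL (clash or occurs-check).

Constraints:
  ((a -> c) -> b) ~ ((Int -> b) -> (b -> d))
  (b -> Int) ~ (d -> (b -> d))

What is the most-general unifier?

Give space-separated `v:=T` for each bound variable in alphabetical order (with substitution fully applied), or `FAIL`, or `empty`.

step 1: unify ((a -> c) -> b) ~ ((Int -> b) -> (b -> d))  [subst: {-} | 1 pending]
  -> decompose arrow: push (a -> c)~(Int -> b), b~(b -> d)
step 2: unify (a -> c) ~ (Int -> b)  [subst: {-} | 2 pending]
  -> decompose arrow: push a~Int, c~b
step 3: unify a ~ Int  [subst: {-} | 3 pending]
  bind a := Int
step 4: unify c ~ b  [subst: {a:=Int} | 2 pending]
  bind c := b
step 5: unify b ~ (b -> d)  [subst: {a:=Int, c:=b} | 1 pending]
  occurs-check fail: b in (b -> d)

Answer: FAIL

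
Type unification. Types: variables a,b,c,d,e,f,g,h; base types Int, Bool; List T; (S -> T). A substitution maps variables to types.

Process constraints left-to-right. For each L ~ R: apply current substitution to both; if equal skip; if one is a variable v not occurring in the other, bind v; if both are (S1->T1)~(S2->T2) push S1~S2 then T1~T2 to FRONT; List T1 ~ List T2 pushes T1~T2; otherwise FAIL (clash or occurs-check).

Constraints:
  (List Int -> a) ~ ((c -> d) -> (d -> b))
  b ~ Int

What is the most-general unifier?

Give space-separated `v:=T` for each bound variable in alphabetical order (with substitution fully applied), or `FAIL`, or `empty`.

step 1: unify (List Int -> a) ~ ((c -> d) -> (d -> b))  [subst: {-} | 1 pending]
  -> decompose arrow: push List Int~(c -> d), a~(d -> b)
step 2: unify List Int ~ (c -> d)  [subst: {-} | 2 pending]
  clash: List Int vs (c -> d)

Answer: FAIL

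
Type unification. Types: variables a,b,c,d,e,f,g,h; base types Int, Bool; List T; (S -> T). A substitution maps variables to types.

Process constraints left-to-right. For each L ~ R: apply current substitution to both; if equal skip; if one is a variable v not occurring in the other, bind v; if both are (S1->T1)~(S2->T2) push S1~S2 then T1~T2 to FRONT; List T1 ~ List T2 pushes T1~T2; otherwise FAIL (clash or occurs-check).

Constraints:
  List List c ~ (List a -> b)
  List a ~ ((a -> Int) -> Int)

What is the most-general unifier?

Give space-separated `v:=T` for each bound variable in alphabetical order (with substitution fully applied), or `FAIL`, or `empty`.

step 1: unify List List c ~ (List a -> b)  [subst: {-} | 1 pending]
  clash: List List c vs (List a -> b)

Answer: FAIL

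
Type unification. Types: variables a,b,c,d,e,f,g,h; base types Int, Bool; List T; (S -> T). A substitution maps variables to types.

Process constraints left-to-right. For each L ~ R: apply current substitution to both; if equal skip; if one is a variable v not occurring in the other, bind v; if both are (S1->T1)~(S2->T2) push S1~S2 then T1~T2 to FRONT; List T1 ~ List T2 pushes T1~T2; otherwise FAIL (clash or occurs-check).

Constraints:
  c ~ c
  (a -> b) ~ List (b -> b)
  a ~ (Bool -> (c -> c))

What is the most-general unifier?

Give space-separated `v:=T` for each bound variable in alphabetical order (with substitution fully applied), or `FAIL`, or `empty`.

step 1: unify c ~ c  [subst: {-} | 2 pending]
  -> identical, skip
step 2: unify (a -> b) ~ List (b -> b)  [subst: {-} | 1 pending]
  clash: (a -> b) vs List (b -> b)

Answer: FAIL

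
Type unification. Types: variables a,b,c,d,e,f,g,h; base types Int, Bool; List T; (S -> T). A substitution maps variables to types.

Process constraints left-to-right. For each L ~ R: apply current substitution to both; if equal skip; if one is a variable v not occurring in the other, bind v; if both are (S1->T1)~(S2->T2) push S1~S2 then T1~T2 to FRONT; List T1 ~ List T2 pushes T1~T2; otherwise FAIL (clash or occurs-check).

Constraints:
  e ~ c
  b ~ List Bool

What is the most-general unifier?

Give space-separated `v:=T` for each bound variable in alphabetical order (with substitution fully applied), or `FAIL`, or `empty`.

Answer: b:=List Bool e:=c

Derivation:
step 1: unify e ~ c  [subst: {-} | 1 pending]
  bind e := c
step 2: unify b ~ List Bool  [subst: {e:=c} | 0 pending]
  bind b := List Bool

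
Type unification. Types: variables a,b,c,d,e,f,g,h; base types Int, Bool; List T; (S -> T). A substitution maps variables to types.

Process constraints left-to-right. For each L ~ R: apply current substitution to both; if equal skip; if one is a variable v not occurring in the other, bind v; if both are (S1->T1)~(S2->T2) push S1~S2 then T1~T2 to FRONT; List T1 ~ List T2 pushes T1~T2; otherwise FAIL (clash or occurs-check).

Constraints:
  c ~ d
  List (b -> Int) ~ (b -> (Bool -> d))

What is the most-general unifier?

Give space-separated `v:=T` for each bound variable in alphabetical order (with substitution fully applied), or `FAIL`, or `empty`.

step 1: unify c ~ d  [subst: {-} | 1 pending]
  bind c := d
step 2: unify List (b -> Int) ~ (b -> (Bool -> d))  [subst: {c:=d} | 0 pending]
  clash: List (b -> Int) vs (b -> (Bool -> d))

Answer: FAIL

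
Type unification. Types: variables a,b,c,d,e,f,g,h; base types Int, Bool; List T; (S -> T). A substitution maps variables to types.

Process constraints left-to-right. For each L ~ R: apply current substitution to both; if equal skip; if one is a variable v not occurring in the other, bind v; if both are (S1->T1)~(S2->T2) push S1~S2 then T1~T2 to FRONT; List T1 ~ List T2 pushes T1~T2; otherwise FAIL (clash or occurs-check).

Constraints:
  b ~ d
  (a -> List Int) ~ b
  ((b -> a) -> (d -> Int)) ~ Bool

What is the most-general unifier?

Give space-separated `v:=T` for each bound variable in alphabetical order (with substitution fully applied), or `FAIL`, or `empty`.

Answer: FAIL

Derivation:
step 1: unify b ~ d  [subst: {-} | 2 pending]
  bind b := d
step 2: unify (a -> List Int) ~ d  [subst: {b:=d} | 1 pending]
  bind d := (a -> List Int)
step 3: unify (((a -> List Int) -> a) -> ((a -> List Int) -> Int)) ~ Bool  [subst: {b:=d, d:=(a -> List Int)} | 0 pending]
  clash: (((a -> List Int) -> a) -> ((a -> List Int) -> Int)) vs Bool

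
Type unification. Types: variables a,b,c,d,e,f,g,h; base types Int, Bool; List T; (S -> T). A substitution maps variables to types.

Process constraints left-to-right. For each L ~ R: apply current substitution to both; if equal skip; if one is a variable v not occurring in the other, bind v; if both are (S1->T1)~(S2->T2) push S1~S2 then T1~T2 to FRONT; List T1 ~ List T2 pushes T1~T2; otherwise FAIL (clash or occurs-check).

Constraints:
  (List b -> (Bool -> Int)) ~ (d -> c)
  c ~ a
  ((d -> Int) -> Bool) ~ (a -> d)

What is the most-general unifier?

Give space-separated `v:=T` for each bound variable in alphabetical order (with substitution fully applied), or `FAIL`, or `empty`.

step 1: unify (List b -> (Bool -> Int)) ~ (d -> c)  [subst: {-} | 2 pending]
  -> decompose arrow: push List b~d, (Bool -> Int)~c
step 2: unify List b ~ d  [subst: {-} | 3 pending]
  bind d := List b
step 3: unify (Bool -> Int) ~ c  [subst: {d:=List b} | 2 pending]
  bind c := (Bool -> Int)
step 4: unify (Bool -> Int) ~ a  [subst: {d:=List b, c:=(Bool -> Int)} | 1 pending]
  bind a := (Bool -> Int)
step 5: unify ((List b -> Int) -> Bool) ~ ((Bool -> Int) -> List b)  [subst: {d:=List b, c:=(Bool -> Int), a:=(Bool -> Int)} | 0 pending]
  -> decompose arrow: push (List b -> Int)~(Bool -> Int), Bool~List b
step 6: unify (List b -> Int) ~ (Bool -> Int)  [subst: {d:=List b, c:=(Bool -> Int), a:=(Bool -> Int)} | 1 pending]
  -> decompose arrow: push List b~Bool, Int~Int
step 7: unify List b ~ Bool  [subst: {d:=List b, c:=(Bool -> Int), a:=(Bool -> Int)} | 2 pending]
  clash: List b vs Bool

Answer: FAIL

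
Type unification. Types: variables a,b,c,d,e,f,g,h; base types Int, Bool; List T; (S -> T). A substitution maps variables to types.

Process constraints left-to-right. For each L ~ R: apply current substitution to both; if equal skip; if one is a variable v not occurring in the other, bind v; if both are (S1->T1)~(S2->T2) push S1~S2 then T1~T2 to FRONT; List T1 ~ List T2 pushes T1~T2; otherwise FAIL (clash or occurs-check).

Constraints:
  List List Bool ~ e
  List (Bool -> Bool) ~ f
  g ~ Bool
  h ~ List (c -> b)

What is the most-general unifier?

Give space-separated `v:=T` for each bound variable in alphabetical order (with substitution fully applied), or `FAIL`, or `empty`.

Answer: e:=List List Bool f:=List (Bool -> Bool) g:=Bool h:=List (c -> b)

Derivation:
step 1: unify List List Bool ~ e  [subst: {-} | 3 pending]
  bind e := List List Bool
step 2: unify List (Bool -> Bool) ~ f  [subst: {e:=List List Bool} | 2 pending]
  bind f := List (Bool -> Bool)
step 3: unify g ~ Bool  [subst: {e:=List List Bool, f:=List (Bool -> Bool)} | 1 pending]
  bind g := Bool
step 4: unify h ~ List (c -> b)  [subst: {e:=List List Bool, f:=List (Bool -> Bool), g:=Bool} | 0 pending]
  bind h := List (c -> b)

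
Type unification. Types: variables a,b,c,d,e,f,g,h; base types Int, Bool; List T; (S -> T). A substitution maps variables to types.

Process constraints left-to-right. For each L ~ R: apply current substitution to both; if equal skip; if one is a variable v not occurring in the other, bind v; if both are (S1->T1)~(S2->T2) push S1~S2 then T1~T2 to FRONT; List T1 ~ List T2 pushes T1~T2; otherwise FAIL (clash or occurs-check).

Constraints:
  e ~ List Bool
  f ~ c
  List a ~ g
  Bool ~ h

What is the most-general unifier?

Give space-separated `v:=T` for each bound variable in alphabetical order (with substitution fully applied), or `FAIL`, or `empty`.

step 1: unify e ~ List Bool  [subst: {-} | 3 pending]
  bind e := List Bool
step 2: unify f ~ c  [subst: {e:=List Bool} | 2 pending]
  bind f := c
step 3: unify List a ~ g  [subst: {e:=List Bool, f:=c} | 1 pending]
  bind g := List a
step 4: unify Bool ~ h  [subst: {e:=List Bool, f:=c, g:=List a} | 0 pending]
  bind h := Bool

Answer: e:=List Bool f:=c g:=List a h:=Bool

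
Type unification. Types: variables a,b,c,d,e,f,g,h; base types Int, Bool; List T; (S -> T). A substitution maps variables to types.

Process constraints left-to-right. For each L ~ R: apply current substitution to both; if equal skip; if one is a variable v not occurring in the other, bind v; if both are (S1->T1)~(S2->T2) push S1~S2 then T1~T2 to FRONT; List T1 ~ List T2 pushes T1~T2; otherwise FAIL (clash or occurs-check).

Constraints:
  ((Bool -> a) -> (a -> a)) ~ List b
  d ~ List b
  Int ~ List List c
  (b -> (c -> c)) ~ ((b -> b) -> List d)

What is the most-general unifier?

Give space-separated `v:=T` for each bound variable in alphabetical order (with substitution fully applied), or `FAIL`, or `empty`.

Answer: FAIL

Derivation:
step 1: unify ((Bool -> a) -> (a -> a)) ~ List b  [subst: {-} | 3 pending]
  clash: ((Bool -> a) -> (a -> a)) vs List b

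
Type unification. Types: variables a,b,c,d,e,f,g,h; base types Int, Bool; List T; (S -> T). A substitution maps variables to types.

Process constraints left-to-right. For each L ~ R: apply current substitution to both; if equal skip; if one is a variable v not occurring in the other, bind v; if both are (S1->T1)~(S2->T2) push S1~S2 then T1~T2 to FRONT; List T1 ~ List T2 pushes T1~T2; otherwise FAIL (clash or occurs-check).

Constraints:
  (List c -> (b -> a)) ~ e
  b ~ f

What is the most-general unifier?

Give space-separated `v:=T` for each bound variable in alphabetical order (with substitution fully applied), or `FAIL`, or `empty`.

Answer: b:=f e:=(List c -> (f -> a))

Derivation:
step 1: unify (List c -> (b -> a)) ~ e  [subst: {-} | 1 pending]
  bind e := (List c -> (b -> a))
step 2: unify b ~ f  [subst: {e:=(List c -> (b -> a))} | 0 pending]
  bind b := f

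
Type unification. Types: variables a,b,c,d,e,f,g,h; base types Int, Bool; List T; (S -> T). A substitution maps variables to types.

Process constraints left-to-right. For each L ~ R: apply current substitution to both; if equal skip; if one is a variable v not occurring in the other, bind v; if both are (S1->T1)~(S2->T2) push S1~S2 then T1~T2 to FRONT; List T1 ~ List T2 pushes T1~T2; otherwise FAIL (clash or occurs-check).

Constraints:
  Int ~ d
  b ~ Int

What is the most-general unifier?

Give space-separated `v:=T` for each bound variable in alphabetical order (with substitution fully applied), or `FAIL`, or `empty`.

Answer: b:=Int d:=Int

Derivation:
step 1: unify Int ~ d  [subst: {-} | 1 pending]
  bind d := Int
step 2: unify b ~ Int  [subst: {d:=Int} | 0 pending]
  bind b := Int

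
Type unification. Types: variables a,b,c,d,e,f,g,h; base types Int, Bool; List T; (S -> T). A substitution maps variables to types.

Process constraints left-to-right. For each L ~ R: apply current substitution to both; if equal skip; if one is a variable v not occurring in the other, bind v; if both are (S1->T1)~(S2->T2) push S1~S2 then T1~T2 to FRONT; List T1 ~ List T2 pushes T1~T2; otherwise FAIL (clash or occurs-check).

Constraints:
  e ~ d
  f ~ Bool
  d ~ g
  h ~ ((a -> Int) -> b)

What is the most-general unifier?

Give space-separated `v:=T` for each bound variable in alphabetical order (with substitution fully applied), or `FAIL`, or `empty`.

Answer: d:=g e:=g f:=Bool h:=((a -> Int) -> b)

Derivation:
step 1: unify e ~ d  [subst: {-} | 3 pending]
  bind e := d
step 2: unify f ~ Bool  [subst: {e:=d} | 2 pending]
  bind f := Bool
step 3: unify d ~ g  [subst: {e:=d, f:=Bool} | 1 pending]
  bind d := g
step 4: unify h ~ ((a -> Int) -> b)  [subst: {e:=d, f:=Bool, d:=g} | 0 pending]
  bind h := ((a -> Int) -> b)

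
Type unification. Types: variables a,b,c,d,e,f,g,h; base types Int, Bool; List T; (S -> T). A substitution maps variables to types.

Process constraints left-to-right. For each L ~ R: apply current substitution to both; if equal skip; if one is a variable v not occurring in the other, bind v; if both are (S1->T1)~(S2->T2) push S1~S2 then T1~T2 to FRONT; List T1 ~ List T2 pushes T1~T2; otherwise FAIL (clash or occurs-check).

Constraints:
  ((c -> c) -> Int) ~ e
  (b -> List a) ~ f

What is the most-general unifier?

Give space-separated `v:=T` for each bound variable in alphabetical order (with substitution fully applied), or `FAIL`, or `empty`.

step 1: unify ((c -> c) -> Int) ~ e  [subst: {-} | 1 pending]
  bind e := ((c -> c) -> Int)
step 2: unify (b -> List a) ~ f  [subst: {e:=((c -> c) -> Int)} | 0 pending]
  bind f := (b -> List a)

Answer: e:=((c -> c) -> Int) f:=(b -> List a)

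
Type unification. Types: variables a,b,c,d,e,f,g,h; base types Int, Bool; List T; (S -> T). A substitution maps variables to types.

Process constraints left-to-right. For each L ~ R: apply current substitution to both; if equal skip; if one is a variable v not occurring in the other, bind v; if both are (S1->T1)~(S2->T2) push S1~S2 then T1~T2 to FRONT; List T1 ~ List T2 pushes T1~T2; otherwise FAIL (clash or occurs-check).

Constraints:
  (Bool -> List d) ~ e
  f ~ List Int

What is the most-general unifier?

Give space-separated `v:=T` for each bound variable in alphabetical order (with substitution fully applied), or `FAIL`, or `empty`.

step 1: unify (Bool -> List d) ~ e  [subst: {-} | 1 pending]
  bind e := (Bool -> List d)
step 2: unify f ~ List Int  [subst: {e:=(Bool -> List d)} | 0 pending]
  bind f := List Int

Answer: e:=(Bool -> List d) f:=List Int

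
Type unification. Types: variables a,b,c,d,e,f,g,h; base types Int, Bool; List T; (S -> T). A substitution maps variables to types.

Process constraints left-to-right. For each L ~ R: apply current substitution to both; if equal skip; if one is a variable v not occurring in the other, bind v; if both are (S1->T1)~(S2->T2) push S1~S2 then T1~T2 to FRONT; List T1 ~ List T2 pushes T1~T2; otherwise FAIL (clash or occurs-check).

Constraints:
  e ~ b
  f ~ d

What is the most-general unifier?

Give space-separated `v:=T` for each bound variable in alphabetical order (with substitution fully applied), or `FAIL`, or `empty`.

step 1: unify e ~ b  [subst: {-} | 1 pending]
  bind e := b
step 2: unify f ~ d  [subst: {e:=b} | 0 pending]
  bind f := d

Answer: e:=b f:=d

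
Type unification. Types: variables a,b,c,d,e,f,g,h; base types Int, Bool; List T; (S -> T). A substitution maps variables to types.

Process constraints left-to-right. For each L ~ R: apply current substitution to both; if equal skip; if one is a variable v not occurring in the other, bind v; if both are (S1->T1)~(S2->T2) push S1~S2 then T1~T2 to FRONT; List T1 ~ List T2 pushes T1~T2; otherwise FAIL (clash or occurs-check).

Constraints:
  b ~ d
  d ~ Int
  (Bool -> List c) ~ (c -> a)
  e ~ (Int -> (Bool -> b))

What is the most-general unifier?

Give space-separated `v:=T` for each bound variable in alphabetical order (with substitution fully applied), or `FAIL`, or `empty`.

step 1: unify b ~ d  [subst: {-} | 3 pending]
  bind b := d
step 2: unify d ~ Int  [subst: {b:=d} | 2 pending]
  bind d := Int
step 3: unify (Bool -> List c) ~ (c -> a)  [subst: {b:=d, d:=Int} | 1 pending]
  -> decompose arrow: push Bool~c, List c~a
step 4: unify Bool ~ c  [subst: {b:=d, d:=Int} | 2 pending]
  bind c := Bool
step 5: unify List Bool ~ a  [subst: {b:=d, d:=Int, c:=Bool} | 1 pending]
  bind a := List Bool
step 6: unify e ~ (Int -> (Bool -> Int))  [subst: {b:=d, d:=Int, c:=Bool, a:=List Bool} | 0 pending]
  bind e := (Int -> (Bool -> Int))

Answer: a:=List Bool b:=Int c:=Bool d:=Int e:=(Int -> (Bool -> Int))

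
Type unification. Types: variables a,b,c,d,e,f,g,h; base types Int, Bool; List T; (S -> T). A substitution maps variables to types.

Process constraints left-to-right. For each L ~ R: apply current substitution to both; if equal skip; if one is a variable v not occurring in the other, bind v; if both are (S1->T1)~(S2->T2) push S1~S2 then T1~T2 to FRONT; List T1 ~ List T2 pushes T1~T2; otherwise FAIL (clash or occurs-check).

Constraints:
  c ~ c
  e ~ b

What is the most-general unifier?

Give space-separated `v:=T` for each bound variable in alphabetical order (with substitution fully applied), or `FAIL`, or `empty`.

step 1: unify c ~ c  [subst: {-} | 1 pending]
  -> identical, skip
step 2: unify e ~ b  [subst: {-} | 0 pending]
  bind e := b

Answer: e:=b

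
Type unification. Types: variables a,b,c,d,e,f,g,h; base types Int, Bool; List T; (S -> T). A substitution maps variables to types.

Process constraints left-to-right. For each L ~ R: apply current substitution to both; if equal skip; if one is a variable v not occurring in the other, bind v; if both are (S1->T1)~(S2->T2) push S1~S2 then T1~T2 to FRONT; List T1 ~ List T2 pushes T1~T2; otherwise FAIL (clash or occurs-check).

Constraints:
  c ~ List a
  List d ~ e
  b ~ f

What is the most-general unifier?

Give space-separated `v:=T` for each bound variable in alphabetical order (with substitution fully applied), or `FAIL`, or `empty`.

step 1: unify c ~ List a  [subst: {-} | 2 pending]
  bind c := List a
step 2: unify List d ~ e  [subst: {c:=List a} | 1 pending]
  bind e := List d
step 3: unify b ~ f  [subst: {c:=List a, e:=List d} | 0 pending]
  bind b := f

Answer: b:=f c:=List a e:=List d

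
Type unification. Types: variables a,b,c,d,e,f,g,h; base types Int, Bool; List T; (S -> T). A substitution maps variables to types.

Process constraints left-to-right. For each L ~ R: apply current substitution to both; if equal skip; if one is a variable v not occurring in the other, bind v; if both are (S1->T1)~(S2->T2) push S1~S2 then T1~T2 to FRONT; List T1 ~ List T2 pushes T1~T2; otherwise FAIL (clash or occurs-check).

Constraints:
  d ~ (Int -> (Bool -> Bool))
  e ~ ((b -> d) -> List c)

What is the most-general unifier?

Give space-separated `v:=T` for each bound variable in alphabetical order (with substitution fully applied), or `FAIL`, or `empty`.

Answer: d:=(Int -> (Bool -> Bool)) e:=((b -> (Int -> (Bool -> Bool))) -> List c)

Derivation:
step 1: unify d ~ (Int -> (Bool -> Bool))  [subst: {-} | 1 pending]
  bind d := (Int -> (Bool -> Bool))
step 2: unify e ~ ((b -> (Int -> (Bool -> Bool))) -> List c)  [subst: {d:=(Int -> (Bool -> Bool))} | 0 pending]
  bind e := ((b -> (Int -> (Bool -> Bool))) -> List c)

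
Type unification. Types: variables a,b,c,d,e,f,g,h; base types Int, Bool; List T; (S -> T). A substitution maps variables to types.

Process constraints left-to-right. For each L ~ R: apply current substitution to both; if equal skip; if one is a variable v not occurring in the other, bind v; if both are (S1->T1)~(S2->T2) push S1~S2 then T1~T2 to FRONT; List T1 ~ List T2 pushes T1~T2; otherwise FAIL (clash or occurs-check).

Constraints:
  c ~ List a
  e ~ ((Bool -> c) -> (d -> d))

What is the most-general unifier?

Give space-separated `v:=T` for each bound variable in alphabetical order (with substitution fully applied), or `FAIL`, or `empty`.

Answer: c:=List a e:=((Bool -> List a) -> (d -> d))

Derivation:
step 1: unify c ~ List a  [subst: {-} | 1 pending]
  bind c := List a
step 2: unify e ~ ((Bool -> List a) -> (d -> d))  [subst: {c:=List a} | 0 pending]
  bind e := ((Bool -> List a) -> (d -> d))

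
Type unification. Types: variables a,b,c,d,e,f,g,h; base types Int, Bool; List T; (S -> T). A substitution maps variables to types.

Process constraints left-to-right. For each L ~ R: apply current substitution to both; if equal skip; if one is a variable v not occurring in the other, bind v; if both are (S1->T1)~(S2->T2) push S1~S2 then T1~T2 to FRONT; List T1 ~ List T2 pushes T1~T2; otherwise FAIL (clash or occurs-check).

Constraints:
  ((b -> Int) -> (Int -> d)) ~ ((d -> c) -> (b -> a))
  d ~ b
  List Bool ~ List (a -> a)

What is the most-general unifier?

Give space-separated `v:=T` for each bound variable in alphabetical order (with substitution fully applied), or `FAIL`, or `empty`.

step 1: unify ((b -> Int) -> (Int -> d)) ~ ((d -> c) -> (b -> a))  [subst: {-} | 2 pending]
  -> decompose arrow: push (b -> Int)~(d -> c), (Int -> d)~(b -> a)
step 2: unify (b -> Int) ~ (d -> c)  [subst: {-} | 3 pending]
  -> decompose arrow: push b~d, Int~c
step 3: unify b ~ d  [subst: {-} | 4 pending]
  bind b := d
step 4: unify Int ~ c  [subst: {b:=d} | 3 pending]
  bind c := Int
step 5: unify (Int -> d) ~ (d -> a)  [subst: {b:=d, c:=Int} | 2 pending]
  -> decompose arrow: push Int~d, d~a
step 6: unify Int ~ d  [subst: {b:=d, c:=Int} | 3 pending]
  bind d := Int
step 7: unify Int ~ a  [subst: {b:=d, c:=Int, d:=Int} | 2 pending]
  bind a := Int
step 8: unify Int ~ Int  [subst: {b:=d, c:=Int, d:=Int, a:=Int} | 1 pending]
  -> identical, skip
step 9: unify List Bool ~ List (Int -> Int)  [subst: {b:=d, c:=Int, d:=Int, a:=Int} | 0 pending]
  -> decompose List: push Bool~(Int -> Int)
step 10: unify Bool ~ (Int -> Int)  [subst: {b:=d, c:=Int, d:=Int, a:=Int} | 0 pending]
  clash: Bool vs (Int -> Int)

Answer: FAIL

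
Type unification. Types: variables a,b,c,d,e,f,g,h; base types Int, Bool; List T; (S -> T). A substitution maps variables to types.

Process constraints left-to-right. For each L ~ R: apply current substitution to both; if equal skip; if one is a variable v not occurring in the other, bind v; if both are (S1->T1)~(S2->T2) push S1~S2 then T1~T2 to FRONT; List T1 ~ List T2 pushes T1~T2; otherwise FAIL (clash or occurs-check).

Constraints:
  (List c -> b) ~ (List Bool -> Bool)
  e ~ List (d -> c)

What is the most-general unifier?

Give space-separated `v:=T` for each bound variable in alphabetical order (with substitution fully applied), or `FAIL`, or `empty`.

step 1: unify (List c -> b) ~ (List Bool -> Bool)  [subst: {-} | 1 pending]
  -> decompose arrow: push List c~List Bool, b~Bool
step 2: unify List c ~ List Bool  [subst: {-} | 2 pending]
  -> decompose List: push c~Bool
step 3: unify c ~ Bool  [subst: {-} | 2 pending]
  bind c := Bool
step 4: unify b ~ Bool  [subst: {c:=Bool} | 1 pending]
  bind b := Bool
step 5: unify e ~ List (d -> Bool)  [subst: {c:=Bool, b:=Bool} | 0 pending]
  bind e := List (d -> Bool)

Answer: b:=Bool c:=Bool e:=List (d -> Bool)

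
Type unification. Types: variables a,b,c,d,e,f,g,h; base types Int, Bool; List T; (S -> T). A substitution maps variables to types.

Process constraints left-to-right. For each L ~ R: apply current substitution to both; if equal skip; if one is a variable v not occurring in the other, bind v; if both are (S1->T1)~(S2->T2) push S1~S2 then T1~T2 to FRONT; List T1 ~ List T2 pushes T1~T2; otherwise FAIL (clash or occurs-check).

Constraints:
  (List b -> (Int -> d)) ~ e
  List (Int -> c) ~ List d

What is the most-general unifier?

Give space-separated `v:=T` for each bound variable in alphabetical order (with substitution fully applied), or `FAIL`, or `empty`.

step 1: unify (List b -> (Int -> d)) ~ e  [subst: {-} | 1 pending]
  bind e := (List b -> (Int -> d))
step 2: unify List (Int -> c) ~ List d  [subst: {e:=(List b -> (Int -> d))} | 0 pending]
  -> decompose List: push (Int -> c)~d
step 3: unify (Int -> c) ~ d  [subst: {e:=(List b -> (Int -> d))} | 0 pending]
  bind d := (Int -> c)

Answer: d:=(Int -> c) e:=(List b -> (Int -> (Int -> c)))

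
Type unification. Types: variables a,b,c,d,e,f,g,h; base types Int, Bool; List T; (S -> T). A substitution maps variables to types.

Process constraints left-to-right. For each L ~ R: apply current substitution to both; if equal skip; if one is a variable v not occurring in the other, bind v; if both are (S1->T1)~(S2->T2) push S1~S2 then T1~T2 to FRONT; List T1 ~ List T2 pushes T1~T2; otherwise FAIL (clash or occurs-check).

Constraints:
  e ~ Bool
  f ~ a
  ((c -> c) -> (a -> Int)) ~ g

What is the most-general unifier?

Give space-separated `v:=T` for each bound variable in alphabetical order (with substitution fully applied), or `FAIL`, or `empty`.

step 1: unify e ~ Bool  [subst: {-} | 2 pending]
  bind e := Bool
step 2: unify f ~ a  [subst: {e:=Bool} | 1 pending]
  bind f := a
step 3: unify ((c -> c) -> (a -> Int)) ~ g  [subst: {e:=Bool, f:=a} | 0 pending]
  bind g := ((c -> c) -> (a -> Int))

Answer: e:=Bool f:=a g:=((c -> c) -> (a -> Int))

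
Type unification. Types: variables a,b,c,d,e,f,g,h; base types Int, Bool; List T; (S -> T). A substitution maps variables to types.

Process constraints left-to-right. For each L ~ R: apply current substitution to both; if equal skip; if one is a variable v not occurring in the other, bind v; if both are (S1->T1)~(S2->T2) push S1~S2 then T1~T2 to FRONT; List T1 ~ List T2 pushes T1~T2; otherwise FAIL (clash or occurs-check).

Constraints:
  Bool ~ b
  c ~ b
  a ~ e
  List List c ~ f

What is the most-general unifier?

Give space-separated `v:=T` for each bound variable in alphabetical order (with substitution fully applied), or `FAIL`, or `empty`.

Answer: a:=e b:=Bool c:=Bool f:=List List Bool

Derivation:
step 1: unify Bool ~ b  [subst: {-} | 3 pending]
  bind b := Bool
step 2: unify c ~ Bool  [subst: {b:=Bool} | 2 pending]
  bind c := Bool
step 3: unify a ~ e  [subst: {b:=Bool, c:=Bool} | 1 pending]
  bind a := e
step 4: unify List List Bool ~ f  [subst: {b:=Bool, c:=Bool, a:=e} | 0 pending]
  bind f := List List Bool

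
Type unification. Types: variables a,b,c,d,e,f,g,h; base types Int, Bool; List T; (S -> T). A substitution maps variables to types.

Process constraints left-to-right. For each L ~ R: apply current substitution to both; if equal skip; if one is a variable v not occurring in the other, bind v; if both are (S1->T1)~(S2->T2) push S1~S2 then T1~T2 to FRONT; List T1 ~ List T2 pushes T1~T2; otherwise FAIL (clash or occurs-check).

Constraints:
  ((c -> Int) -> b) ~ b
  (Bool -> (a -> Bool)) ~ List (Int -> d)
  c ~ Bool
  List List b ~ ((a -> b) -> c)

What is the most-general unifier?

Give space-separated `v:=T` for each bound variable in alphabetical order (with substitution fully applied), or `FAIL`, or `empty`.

step 1: unify ((c -> Int) -> b) ~ b  [subst: {-} | 3 pending]
  occurs-check fail

Answer: FAIL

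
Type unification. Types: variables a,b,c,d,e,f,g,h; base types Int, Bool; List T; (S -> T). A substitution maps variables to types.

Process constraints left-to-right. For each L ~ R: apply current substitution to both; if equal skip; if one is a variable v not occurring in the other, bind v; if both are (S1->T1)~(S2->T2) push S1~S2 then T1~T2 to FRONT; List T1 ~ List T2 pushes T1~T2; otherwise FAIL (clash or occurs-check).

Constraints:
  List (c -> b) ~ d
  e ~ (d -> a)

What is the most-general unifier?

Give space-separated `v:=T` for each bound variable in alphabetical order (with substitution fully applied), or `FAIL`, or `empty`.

step 1: unify List (c -> b) ~ d  [subst: {-} | 1 pending]
  bind d := List (c -> b)
step 2: unify e ~ (List (c -> b) -> a)  [subst: {d:=List (c -> b)} | 0 pending]
  bind e := (List (c -> b) -> a)

Answer: d:=List (c -> b) e:=(List (c -> b) -> a)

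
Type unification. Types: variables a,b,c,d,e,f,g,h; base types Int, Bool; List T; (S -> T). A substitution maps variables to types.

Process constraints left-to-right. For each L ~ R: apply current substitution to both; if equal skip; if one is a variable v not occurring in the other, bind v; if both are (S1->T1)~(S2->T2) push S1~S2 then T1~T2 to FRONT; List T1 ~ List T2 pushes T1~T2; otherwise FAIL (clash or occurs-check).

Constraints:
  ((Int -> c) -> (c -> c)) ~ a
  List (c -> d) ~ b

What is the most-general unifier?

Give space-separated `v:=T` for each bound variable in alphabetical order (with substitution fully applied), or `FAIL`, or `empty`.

Answer: a:=((Int -> c) -> (c -> c)) b:=List (c -> d)

Derivation:
step 1: unify ((Int -> c) -> (c -> c)) ~ a  [subst: {-} | 1 pending]
  bind a := ((Int -> c) -> (c -> c))
step 2: unify List (c -> d) ~ b  [subst: {a:=((Int -> c) -> (c -> c))} | 0 pending]
  bind b := List (c -> d)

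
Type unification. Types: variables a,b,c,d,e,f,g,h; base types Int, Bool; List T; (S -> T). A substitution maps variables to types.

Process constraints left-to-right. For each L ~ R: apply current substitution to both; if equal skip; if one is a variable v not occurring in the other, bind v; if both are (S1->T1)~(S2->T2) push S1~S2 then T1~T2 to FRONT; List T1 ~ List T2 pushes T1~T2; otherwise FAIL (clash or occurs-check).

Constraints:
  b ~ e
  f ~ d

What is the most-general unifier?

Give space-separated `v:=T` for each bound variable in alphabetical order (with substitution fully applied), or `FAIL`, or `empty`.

Answer: b:=e f:=d

Derivation:
step 1: unify b ~ e  [subst: {-} | 1 pending]
  bind b := e
step 2: unify f ~ d  [subst: {b:=e} | 0 pending]
  bind f := d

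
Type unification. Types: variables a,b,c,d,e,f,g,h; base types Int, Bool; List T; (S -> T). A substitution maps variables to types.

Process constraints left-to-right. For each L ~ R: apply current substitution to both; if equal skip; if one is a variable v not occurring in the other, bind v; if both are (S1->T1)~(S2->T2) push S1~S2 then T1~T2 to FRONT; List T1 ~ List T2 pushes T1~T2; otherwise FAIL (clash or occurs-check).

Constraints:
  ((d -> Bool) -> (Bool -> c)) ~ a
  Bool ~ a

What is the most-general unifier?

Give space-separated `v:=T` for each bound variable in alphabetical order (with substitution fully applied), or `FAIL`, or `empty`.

step 1: unify ((d -> Bool) -> (Bool -> c)) ~ a  [subst: {-} | 1 pending]
  bind a := ((d -> Bool) -> (Bool -> c))
step 2: unify Bool ~ ((d -> Bool) -> (Bool -> c))  [subst: {a:=((d -> Bool) -> (Bool -> c))} | 0 pending]
  clash: Bool vs ((d -> Bool) -> (Bool -> c))

Answer: FAIL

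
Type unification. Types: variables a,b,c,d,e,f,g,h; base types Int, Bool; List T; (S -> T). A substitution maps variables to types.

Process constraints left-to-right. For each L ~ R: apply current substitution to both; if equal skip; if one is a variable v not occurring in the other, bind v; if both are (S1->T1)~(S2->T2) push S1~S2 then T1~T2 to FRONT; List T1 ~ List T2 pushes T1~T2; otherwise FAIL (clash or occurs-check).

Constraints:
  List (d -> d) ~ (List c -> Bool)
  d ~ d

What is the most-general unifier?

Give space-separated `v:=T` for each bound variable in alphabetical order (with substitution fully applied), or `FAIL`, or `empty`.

step 1: unify List (d -> d) ~ (List c -> Bool)  [subst: {-} | 1 pending]
  clash: List (d -> d) vs (List c -> Bool)

Answer: FAIL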